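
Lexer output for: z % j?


Scan left to right, longest-match per lexeme
Tokens: ID(z), OP(%), ID(j)


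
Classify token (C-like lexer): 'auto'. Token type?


Pattern: reserved word
Type: KEYWORD


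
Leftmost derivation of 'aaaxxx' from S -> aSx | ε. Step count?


Derivation: S => aSx => aaSxx => aaaSxxx => aaaxxx
Steps: 4


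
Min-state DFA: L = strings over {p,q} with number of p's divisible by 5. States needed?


Track (count of p) mod 5: states 0..4, accept at 0
Minimal DFA: 5 states


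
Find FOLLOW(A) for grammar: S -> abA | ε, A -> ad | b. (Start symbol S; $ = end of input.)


$ ∈ FOLLOW(S). For each A -> αBβ: add FIRST(β)\{ε} to FOLLOW(B); if β nullable, add FOLLOW(A).
FOLLOW(A) = {$}


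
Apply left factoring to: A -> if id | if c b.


Common prefix: 'if'
Factored: A -> if A', A' -> id | c b


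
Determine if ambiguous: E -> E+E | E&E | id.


'id+id&id' has two parse trees (no precedence encoded between + and &)
Ambiguous


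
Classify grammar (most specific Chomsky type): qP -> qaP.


LHS has context (more than one symbol) and |LHS| ≤ |RHS|
Classification: Type 1 (Context-Sensitive)


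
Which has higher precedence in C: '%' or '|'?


'%' is multiplicative (level 10); '|' is bitwise OR (level 3)
Higher level binds tighter
'%' has higher precedence than '|'


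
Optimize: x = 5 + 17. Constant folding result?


5 + 17 = 22 at compile time
Optimized: x = 22


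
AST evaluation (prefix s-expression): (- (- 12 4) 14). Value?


Evaluate inner: (- 12 4) = 8
Evaluate root: (- 8 14) = -6
Result: -6


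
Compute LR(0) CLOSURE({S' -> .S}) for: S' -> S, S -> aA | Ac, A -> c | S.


Start: S' -> .S
For each item with dot before a nonterminal B, add B -> .γ for every B-production
Closure: [S' -> .S, S -> .aA, S -> .Ac, A -> .c, A -> .S]


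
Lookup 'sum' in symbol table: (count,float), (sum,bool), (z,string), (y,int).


Lookup 'sum' → type bool


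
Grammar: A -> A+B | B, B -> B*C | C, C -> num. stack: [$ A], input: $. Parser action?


start symbol A on stack, input exhausted
Action: accept


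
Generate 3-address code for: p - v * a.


Break into single-operator statements:
t1 = v * a
t2 = p - t1


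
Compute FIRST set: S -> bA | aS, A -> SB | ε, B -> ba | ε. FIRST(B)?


Per alternative of B: FIRST(ba) = {b}; FIRST(ε) = {ε}
FIRST(B) = {b, ε}


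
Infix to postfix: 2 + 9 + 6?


Left to right (same or higher precedence on left)
Postfix: 2 9 + 6 +


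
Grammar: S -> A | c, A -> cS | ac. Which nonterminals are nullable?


A nonterminal is nullable iff some alternative derives ε (directly, or every symbol in it is nullable)
Nullable: {}


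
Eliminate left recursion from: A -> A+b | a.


Left-recursive alternatives: A+b; non-recursive: a
Introduce A': A -> aA', A' -> +bA' | ε


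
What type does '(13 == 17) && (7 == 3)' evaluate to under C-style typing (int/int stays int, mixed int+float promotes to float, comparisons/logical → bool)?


Operand types: bool && bool
Rule: logical operators take bool operands and yield bool
Result type: bool


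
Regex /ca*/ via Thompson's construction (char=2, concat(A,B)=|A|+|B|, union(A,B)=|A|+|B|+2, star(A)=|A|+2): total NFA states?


Syntax tree has 2 char leaf(s), 0 union(s), 1 star(s)
chars contribute 2×2 = 4; each union adds +2; each star adds +2
Total: 4 + 0 + 2 = 6 states


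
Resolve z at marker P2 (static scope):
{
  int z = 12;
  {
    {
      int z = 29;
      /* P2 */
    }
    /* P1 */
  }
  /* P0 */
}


z declared in the same block as P2
z = 29


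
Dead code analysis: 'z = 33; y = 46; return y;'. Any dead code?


z is assigned but never read
Dead: 'z = 33'


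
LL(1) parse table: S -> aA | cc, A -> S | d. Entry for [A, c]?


For [A, c]: 'c' ∈ FIRST(S)
Entry: A -> S


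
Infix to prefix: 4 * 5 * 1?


left-to-right (same/higher precedence on left): tree is (* (* 4 5) 1)
Prefix: * * 4 5 1


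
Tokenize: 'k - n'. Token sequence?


Scan left to right, longest-match per lexeme
Tokens: ID(k), OP(-), ID(n)


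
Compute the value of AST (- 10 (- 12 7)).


Evaluate inner: (- 12 7) = 5
Evaluate root: (- 10 5) = 5
Result: 5


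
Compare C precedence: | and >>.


'>>' is shift (level 8); '|' is bitwise OR (level 3)
Higher level binds tighter
'>>' has higher precedence than '|'


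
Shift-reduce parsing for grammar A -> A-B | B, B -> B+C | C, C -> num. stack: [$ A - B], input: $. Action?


handle 'A-B' on top; lookahead ∈ FOLLOW(A) = {-, $}
Action: reduce (A -> A-B)


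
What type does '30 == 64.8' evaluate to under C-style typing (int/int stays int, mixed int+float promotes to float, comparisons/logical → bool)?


Operand types: int == float
Rule: comparison yields bool
Result type: bool


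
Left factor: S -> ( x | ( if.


Common prefix: '('
Factored: S -> ( S', S' -> x | if


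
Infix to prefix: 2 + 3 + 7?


left-to-right (same/higher precedence on left): tree is (+ (+ 2 3) 7)
Prefix: + + 2 3 7


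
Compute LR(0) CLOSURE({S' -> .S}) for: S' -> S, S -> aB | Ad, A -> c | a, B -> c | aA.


Start: S' -> .S
For each item with dot before a nonterminal B, add B -> .γ for every B-production
Closure: [S' -> .S, S -> .aB, S -> .Ad, A -> .c, A -> .a]


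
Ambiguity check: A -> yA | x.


right-linear, alternatives start with distinct terminals 'y' vs 'x': unique leftmost derivation
Unambiguous


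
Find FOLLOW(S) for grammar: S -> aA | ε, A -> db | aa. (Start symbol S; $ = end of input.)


$ ∈ FOLLOW(S). For each A -> αBβ: add FIRST(β)\{ε} to FOLLOW(B); if β nullable, add FOLLOW(A).
FOLLOW(S) = {$}


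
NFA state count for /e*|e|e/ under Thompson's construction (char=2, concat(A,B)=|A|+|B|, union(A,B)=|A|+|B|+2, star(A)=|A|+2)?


Syntax tree has 3 char leaf(s), 2 union(s), 1 star(s)
chars contribute 3×2 = 6; each union adds +2; each star adds +2
Total: 6 + 4 + 2 = 12 states


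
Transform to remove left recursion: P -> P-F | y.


Left-recursive alternatives: P-F; non-recursive: y
Introduce P': P -> yP', P' -> -FP' | ε


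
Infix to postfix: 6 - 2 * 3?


* has higher precedence, evaluate 2*3 first
Postfix: 6 2 3 * -


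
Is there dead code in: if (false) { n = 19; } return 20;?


condition is constant false, so the whole block is unreachable
Dead: 'if (false) { n = 19; }'


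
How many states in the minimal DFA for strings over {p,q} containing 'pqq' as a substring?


KMP-style automaton: 3 progress states + 1 absorbing accept = 4
Minimal DFA: 4 states


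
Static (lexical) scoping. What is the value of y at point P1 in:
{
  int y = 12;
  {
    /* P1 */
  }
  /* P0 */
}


P1's block does not declare y; resolves to the enclosing declaration at depth 0
y = 12


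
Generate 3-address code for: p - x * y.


Break into single-operator statements:
t1 = x * y
t2 = p - t1


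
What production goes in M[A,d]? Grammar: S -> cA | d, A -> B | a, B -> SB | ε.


For [A, d]: 'd' ∈ FIRST(B)
Entry: A -> B


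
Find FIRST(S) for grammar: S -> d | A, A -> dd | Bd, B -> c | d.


Per alternative of S: FIRST(d) = {d}; FIRST(A) = {c, d}
FIRST(S) = {c, d}


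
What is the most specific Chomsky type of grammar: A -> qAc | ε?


Single nonterminal LHS, but q^n c^n is not regular
Classification: Type 2 (Context-Free)


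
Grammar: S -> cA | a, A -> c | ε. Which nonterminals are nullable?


A nonterminal is nullable iff some alternative derives ε (directly, or every symbol in it is nullable)
Nullable: {A}


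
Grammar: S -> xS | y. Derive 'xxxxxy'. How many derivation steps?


Derivation: S => xS => xxS => xxxS => xxxxS => xxxxxS => xxxxxy
Steps: 6


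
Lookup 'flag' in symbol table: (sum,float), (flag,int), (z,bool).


Lookup 'flag' → type int


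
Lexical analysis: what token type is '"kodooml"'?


Pattern: double-quoted sequence
Type: STRING_LITERAL


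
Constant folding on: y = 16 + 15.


16 + 15 = 31 at compile time
Optimized: y = 31


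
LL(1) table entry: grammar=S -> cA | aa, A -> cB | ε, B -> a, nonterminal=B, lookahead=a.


For [B, a]: 'a' ∈ FIRST(a)
Entry: B -> a


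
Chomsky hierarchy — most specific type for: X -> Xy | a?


Left-linear: every RHS is a terminal or one nonterminal followed by a terminal
Classification: Type 3 (Regular)


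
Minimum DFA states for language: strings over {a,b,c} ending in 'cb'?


Track the longest suffix of input matching a prefix of 'cb': 3 classes (prefixes of length 0..2)
Minimal DFA: 3 states


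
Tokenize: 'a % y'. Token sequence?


Scan left to right, longest-match per lexeme
Tokens: ID(a), OP(%), ID(y)


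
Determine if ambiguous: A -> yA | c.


right-linear, alternatives start with distinct terminals 'y' vs 'c': unique leftmost derivation
Unambiguous


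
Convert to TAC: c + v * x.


Break into single-operator statements:
t1 = v * x
t2 = c + t1


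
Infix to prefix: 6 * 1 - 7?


left-to-right (same/higher precedence on left): tree is (- (* 6 1) 7)
Prefix: - * 6 1 7


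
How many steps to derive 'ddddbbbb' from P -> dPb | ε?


Derivation: P => dPb => ddPbb => dddPbbb => ddddPbbbb => ddddbbbb
Steps: 5


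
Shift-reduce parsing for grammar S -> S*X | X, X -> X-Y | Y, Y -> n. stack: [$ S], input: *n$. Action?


shift '*' to continue S -> S*X
Action: shift


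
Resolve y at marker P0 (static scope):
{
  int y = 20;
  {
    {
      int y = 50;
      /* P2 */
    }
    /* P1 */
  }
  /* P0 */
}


y declared in the same block as P0
y = 20


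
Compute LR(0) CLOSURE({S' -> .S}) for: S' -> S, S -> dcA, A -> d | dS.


Start: S' -> .S
For each item with dot before a nonterminal B, add B -> .γ for every B-production
Closure: [S' -> .S, S -> .dcA]


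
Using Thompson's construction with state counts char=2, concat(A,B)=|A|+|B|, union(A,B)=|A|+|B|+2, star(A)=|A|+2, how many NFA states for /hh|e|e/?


Syntax tree has 4 char leaf(s), 2 union(s), 0 star(s)
chars contribute 4×2 = 8; each union adds +2; each star adds +2
Total: 8 + 4 + 0 = 12 states


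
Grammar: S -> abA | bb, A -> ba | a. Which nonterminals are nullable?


A nonterminal is nullable iff some alternative derives ε (directly, or every symbol in it is nullable)
Nullable: {}


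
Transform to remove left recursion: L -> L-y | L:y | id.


Left-recursive alternatives: L-y, L:y; non-recursive: id
Introduce L': L -> idL', L' -> -yL' | :yL' | ε


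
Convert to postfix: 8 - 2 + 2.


Left to right (same or higher precedence on left)
Postfix: 8 2 - 2 +


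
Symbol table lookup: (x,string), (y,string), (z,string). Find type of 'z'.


Lookup 'z' → type string


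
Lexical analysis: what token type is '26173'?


Pattern: digits only
Type: INTEGER_LITERAL


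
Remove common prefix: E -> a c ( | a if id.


Common prefix: 'a'
Factored: E -> a E', E' -> c ( | if id


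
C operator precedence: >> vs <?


'>>' is shift (level 8); '<' is relational (level 7)
Higher level binds tighter
'>>' has higher precedence than '<'


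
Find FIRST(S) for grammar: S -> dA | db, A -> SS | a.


Per alternative of S: FIRST(dA) = {d}; FIRST(db) = {d}
FIRST(S) = {d}


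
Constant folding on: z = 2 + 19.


2 + 19 = 21 at compile time
Optimized: z = 21


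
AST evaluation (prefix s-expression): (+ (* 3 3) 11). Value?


Evaluate inner: (* 3 3) = 9
Evaluate root: (+ 9 11) = 20
Result: 20


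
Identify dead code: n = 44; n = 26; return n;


first assignment to n is overwritten before any read
Dead: 'n = 44'


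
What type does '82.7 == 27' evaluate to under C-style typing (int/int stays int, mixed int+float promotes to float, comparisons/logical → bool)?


Operand types: float == int
Rule: comparison yields bool
Result type: bool


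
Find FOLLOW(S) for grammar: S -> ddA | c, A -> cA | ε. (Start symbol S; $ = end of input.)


$ ∈ FOLLOW(S). For each A -> αBβ: add FIRST(β)\{ε} to FOLLOW(B); if β nullable, add FOLLOW(A).
FOLLOW(S) = {$}


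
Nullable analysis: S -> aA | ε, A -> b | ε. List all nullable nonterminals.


A nonterminal is nullable iff some alternative derives ε (directly, or every symbol in it is nullable)
Nullable: {A, S}


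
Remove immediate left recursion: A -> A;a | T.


Left-recursive alternatives: A;a; non-recursive: T
Introduce A': A -> TA', A' -> ;aA' | ε


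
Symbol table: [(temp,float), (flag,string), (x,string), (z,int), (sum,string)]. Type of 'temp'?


Lookup 'temp' → type float


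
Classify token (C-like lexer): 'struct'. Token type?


Pattern: reserved word
Type: KEYWORD


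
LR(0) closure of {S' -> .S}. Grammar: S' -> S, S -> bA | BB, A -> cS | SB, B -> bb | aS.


Start: S' -> .S
For each item with dot before a nonterminal B, add B -> .γ for every B-production
Closure: [S' -> .S, S -> .bA, S -> .BB, B -> .bb, B -> .aS]


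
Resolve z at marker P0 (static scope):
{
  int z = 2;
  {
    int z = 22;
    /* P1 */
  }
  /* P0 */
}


z declared in the same block as P0
z = 2


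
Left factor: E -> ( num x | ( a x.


Common prefix: '('
Factored: E -> ( E', E' -> num x | a x


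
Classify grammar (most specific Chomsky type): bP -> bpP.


LHS has context (more than one symbol) and |LHS| ≤ |RHS|
Classification: Type 1 (Context-Sensitive)


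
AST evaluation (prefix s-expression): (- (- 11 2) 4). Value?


Evaluate inner: (- 11 2) = 9
Evaluate root: (- 9 4) = 5
Result: 5


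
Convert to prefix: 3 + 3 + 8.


left-to-right (same/higher precedence on left): tree is (+ (+ 3 3) 8)
Prefix: + + 3 3 8


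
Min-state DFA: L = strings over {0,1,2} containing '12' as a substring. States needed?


KMP-style automaton: 2 progress states + 1 absorbing accept = 3
Minimal DFA: 3 states


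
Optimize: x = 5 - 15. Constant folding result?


5 - 15 = -10 at compile time
Optimized: x = -10


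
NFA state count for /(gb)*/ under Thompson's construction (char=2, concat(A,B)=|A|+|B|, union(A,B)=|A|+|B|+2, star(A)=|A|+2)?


Syntax tree has 2 char leaf(s), 0 union(s), 1 star(s)
chars contribute 2×2 = 4; each union adds +2; each star adds +2
Total: 4 + 0 + 2 = 6 states


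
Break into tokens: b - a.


Scan left to right, longest-match per lexeme
Tokens: ID(b), OP(-), ID(a)


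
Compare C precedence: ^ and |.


'^' is bitwise XOR (level 4); '|' is bitwise OR (level 3)
Higher level binds tighter
'^' has higher precedence than '|'


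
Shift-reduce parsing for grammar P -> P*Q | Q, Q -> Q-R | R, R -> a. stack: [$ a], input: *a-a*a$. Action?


'a' on top is the handle for R -> a
Action: reduce (R -> a)


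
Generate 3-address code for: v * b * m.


Break into single-operator statements:
t1 = v * b
t2 = t1 * m


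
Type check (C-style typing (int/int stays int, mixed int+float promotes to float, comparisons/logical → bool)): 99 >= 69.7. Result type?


Operand types: int >= float
Rule: comparison yields bool
Result type: bool


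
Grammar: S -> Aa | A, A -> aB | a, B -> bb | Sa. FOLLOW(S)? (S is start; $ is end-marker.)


$ ∈ FOLLOW(S). For each A -> αBβ: add FIRST(β)\{ε} to FOLLOW(B); if β nullable, add FOLLOW(A).
FOLLOW(S) = {$, a}


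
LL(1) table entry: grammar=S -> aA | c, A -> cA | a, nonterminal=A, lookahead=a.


For [A, a]: 'a' ∈ FIRST(a)
Entry: A -> a


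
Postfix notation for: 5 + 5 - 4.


Left to right (same or higher precedence on left)
Postfix: 5 5 + 4 -


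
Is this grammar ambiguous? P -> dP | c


right-linear, alternatives start with distinct terminals 'd' vs 'c': unique leftmost derivation
Unambiguous


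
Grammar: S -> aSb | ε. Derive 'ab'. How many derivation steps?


Derivation: S => aSb => ab
Steps: 2


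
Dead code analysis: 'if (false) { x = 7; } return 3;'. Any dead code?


condition is constant false, so the whole block is unreachable
Dead: 'if (false) { x = 7; }'


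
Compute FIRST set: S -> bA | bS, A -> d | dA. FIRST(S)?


Per alternative of S: FIRST(bA) = {b}; FIRST(bS) = {b}
FIRST(S) = {b}


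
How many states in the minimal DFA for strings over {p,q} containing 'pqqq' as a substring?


KMP-style automaton: 4 progress states + 1 absorbing accept = 5
Minimal DFA: 5 states


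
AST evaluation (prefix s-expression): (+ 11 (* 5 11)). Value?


Evaluate inner: (* 5 11) = 55
Evaluate root: (+ 11 55) = 66
Result: 66


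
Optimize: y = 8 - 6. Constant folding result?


8 - 6 = 2 at compile time
Optimized: y = 2


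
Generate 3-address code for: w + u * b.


Break into single-operator statements:
t1 = u * b
t2 = w + t1


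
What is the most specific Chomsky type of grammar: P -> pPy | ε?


Single nonterminal LHS, but p^n y^n is not regular
Classification: Type 2 (Context-Free)


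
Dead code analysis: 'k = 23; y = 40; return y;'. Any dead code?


k is assigned but never read
Dead: 'k = 23'


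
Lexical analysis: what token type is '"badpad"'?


Pattern: double-quoted sequence
Type: STRING_LITERAL


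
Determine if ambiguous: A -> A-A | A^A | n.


'n-n^n' has two parse trees (no precedence encoded between - and ^)
Ambiguous


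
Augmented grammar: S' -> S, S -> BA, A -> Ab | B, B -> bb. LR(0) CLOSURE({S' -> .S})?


Start: S' -> .S
For each item with dot before a nonterminal B, add B -> .γ for every B-production
Closure: [S' -> .S, S -> .BA, B -> .bb]


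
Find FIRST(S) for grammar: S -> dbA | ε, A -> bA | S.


Per alternative of S: FIRST(dbA) = {d}; FIRST(ε) = {ε}
FIRST(S) = {d, ε}


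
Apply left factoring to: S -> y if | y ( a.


Common prefix: 'y'
Factored: S -> y S', S' -> if | ( a


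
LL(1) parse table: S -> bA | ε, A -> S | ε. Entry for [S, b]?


For [S, b]: 'b' ∈ FIRST(bA)
Entry: S -> bA


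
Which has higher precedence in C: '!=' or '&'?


'!=' is equality (level 6); '&' is bitwise AND (level 5)
Higher level binds tighter
'!=' has higher precedence than '&'


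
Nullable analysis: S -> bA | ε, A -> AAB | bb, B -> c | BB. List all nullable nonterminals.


A nonterminal is nullable iff some alternative derives ε (directly, or every symbol in it is nullable)
Nullable: {S}


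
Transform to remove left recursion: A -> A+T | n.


Left-recursive alternatives: A+T; non-recursive: n
Introduce A': A -> nA', A' -> +TA' | ε


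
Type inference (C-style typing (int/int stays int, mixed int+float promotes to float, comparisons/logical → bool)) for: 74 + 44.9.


Operand types: int + float
Rule: mixed int/float promotes to float; int/int stays int
Result type: float


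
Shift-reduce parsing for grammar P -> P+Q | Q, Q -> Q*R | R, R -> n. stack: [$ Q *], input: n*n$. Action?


no handle; shift 'n'
Action: shift


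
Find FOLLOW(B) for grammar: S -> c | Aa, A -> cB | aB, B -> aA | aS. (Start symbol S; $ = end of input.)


$ ∈ FOLLOW(S). For each A -> αBβ: add FIRST(β)\{ε} to FOLLOW(B); if β nullable, add FOLLOW(A).
FOLLOW(B) = {a}


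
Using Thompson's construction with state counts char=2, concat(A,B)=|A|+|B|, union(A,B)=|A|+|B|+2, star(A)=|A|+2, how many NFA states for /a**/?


Syntax tree has 1 char leaf(s), 0 union(s), 2 star(s)
chars contribute 1×2 = 2; each union adds +2; each star adds +2
Total: 2 + 0 + 4 = 6 states


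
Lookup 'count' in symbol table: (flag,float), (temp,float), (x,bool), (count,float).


Lookup 'count' → type float


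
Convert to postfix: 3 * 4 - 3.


Left to right (same or higher precedence on left)
Postfix: 3 4 * 3 -


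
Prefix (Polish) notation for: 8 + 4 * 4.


'*' binds tighter: tree is (+ 8 (* 4 4))
Prefix: + 8 * 4 4


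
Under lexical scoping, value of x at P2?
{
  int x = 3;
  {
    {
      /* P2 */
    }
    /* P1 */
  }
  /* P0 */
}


P2's block does not declare x; resolves to the enclosing declaration at depth 0
x = 3


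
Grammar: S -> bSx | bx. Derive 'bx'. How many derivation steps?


Derivation: S => bx
Steps: 1


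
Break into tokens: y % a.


Scan left to right, longest-match per lexeme
Tokens: ID(y), OP(%), ID(a)


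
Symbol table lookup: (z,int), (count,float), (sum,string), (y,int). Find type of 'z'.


Lookup 'z' → type int


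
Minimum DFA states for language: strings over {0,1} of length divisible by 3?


Track length mod 3: states 0..2, accept at 0
Minimal DFA: 3 states


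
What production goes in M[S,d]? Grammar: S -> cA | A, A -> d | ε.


For [S, d]: 'd' ∈ FIRST(A)
Entry: S -> A


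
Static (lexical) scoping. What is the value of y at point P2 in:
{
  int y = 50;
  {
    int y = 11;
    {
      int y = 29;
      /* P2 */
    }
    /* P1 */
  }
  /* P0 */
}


y declared in the same block as P2
y = 29


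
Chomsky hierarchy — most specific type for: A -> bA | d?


Right-linear: every RHS is a terminal or a terminal followed by one nonterminal
Classification: Type 3 (Regular)


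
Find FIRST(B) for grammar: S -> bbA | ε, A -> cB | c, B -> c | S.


Per alternative of B: FIRST(c) = {c}; FIRST(S) = {b, ε}
FIRST(B) = {b, c, ε}


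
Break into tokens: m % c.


Scan left to right, longest-match per lexeme
Tokens: ID(m), OP(%), ID(c)


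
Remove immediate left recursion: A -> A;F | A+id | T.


Left-recursive alternatives: A;F, A+id; non-recursive: T
Introduce A': A -> TA', A' -> ;FA' | +idA' | ε


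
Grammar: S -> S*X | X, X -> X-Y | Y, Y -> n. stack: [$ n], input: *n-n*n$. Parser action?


'n' on top is the handle for Y -> n
Action: reduce (Y -> n)


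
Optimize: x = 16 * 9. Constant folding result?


16 * 9 = 144 at compile time
Optimized: x = 144


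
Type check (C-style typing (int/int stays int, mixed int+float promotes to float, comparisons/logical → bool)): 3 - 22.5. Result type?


Operand types: int - float
Rule: mixed int/float promotes to float; int/int stays int
Result type: float


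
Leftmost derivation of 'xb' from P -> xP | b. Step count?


Derivation: P => xP => xb
Steps: 2


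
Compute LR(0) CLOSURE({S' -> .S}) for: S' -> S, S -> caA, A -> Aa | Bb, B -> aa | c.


Start: S' -> .S
For each item with dot before a nonterminal B, add B -> .γ for every B-production
Closure: [S' -> .S, S -> .caA]


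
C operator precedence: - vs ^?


'-' is additive (level 9); '^' is bitwise XOR (level 4)
Higher level binds tighter
'-' has higher precedence than '^'


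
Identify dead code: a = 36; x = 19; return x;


a is assigned but never read
Dead: 'a = 36'


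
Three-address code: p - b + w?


Break into single-operator statements:
t1 = p - b
t2 = t1 + w


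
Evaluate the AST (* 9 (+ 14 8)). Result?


Evaluate inner: (+ 14 8) = 22
Evaluate root: (* 9 22) = 198
Result: 198


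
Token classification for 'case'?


Pattern: reserved word
Type: KEYWORD


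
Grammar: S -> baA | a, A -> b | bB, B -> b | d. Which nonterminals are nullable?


A nonterminal is nullable iff some alternative derives ε (directly, or every symbol in it is nullable)
Nullable: {}


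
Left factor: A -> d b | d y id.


Common prefix: 'd'
Factored: A -> d A', A' -> b | y id


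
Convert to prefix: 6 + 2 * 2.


'*' binds tighter: tree is (+ 6 (* 2 2))
Prefix: + 6 * 2 2


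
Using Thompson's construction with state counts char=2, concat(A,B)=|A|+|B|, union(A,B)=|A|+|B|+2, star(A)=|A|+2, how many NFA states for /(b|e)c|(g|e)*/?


Syntax tree has 5 char leaf(s), 3 union(s), 1 star(s)
chars contribute 5×2 = 10; each union adds +2; each star adds +2
Total: 10 + 6 + 2 = 18 states


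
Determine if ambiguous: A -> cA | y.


right-linear, alternatives start with distinct terminals 'c' vs 'y': unique leftmost derivation
Unambiguous


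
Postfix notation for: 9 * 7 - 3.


Left to right (same or higher precedence on left)
Postfix: 9 7 * 3 -


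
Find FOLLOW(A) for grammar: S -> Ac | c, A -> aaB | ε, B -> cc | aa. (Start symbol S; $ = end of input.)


$ ∈ FOLLOW(S). For each A -> αBβ: add FIRST(β)\{ε} to FOLLOW(B); if β nullable, add FOLLOW(A).
FOLLOW(A) = {c}


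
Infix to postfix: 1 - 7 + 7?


Left to right (same or higher precedence on left)
Postfix: 1 7 - 7 +


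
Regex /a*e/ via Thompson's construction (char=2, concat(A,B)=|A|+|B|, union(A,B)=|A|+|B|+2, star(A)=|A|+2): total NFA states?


Syntax tree has 2 char leaf(s), 0 union(s), 1 star(s)
chars contribute 2×2 = 4; each union adds +2; each star adds +2
Total: 4 + 0 + 2 = 6 states


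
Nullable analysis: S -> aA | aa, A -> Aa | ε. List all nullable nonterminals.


A nonterminal is nullable iff some alternative derives ε (directly, or every symbol in it is nullable)
Nullable: {A}


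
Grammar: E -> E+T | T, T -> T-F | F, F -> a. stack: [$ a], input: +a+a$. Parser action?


'a' on top is the handle for F -> a
Action: reduce (F -> a)


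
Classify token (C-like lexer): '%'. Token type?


Pattern: operator symbol
Type: OPERATOR


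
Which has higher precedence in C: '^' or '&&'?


'^' is bitwise XOR (level 4); '&&' is logical AND (level 2)
Higher level binds tighter
'^' has higher precedence than '&&'


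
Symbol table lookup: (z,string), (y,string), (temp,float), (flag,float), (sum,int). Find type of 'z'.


Lookup 'z' → type string


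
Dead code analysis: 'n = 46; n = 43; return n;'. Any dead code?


first assignment to n is overwritten before any read
Dead: 'n = 46'


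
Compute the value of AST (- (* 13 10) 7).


Evaluate inner: (* 13 10) = 130
Evaluate root: (- 130 7) = 123
Result: 123


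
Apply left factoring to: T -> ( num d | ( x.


Common prefix: '('
Factored: T -> ( T', T' -> num d | x


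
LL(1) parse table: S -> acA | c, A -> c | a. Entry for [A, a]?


For [A, a]: 'a' ∈ FIRST(a)
Entry: A -> a


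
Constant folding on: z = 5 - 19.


5 - 19 = -14 at compile time
Optimized: z = -14


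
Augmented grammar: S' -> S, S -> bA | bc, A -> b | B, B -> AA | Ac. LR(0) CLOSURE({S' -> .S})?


Start: S' -> .S
For each item with dot before a nonterminal B, add B -> .γ for every B-production
Closure: [S' -> .S, S -> .bA, S -> .bc]


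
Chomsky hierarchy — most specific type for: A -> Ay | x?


Left-linear: every RHS is a terminal or one nonterminal followed by a terminal
Classification: Type 3 (Regular)


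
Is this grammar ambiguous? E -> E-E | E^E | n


'n-n^n' has two parse trees (no precedence encoded between - and ^)
Ambiguous


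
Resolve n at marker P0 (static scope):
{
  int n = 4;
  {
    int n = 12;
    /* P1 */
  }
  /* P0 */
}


n declared in the same block as P0
n = 4


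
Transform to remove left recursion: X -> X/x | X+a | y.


Left-recursive alternatives: X/x, X+a; non-recursive: y
Introduce X': X -> yX', X' -> /xX' | +aX' | ε


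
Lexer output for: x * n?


Scan left to right, longest-match per lexeme
Tokens: ID(x), OP(*), ID(n)


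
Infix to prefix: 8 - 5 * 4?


'*' binds tighter: tree is (- 8 (* 5 4))
Prefix: - 8 * 5 4


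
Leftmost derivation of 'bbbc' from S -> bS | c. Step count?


Derivation: S => bS => bbS => bbbS => bbbc
Steps: 4


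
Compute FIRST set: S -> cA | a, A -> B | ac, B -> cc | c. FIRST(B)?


Per alternative of B: FIRST(cc) = {c}; FIRST(c) = {c}
FIRST(B) = {c}


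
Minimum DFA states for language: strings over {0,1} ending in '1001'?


Track the longest suffix of input matching a prefix of '1001': 5 classes (prefixes of length 0..4)
Minimal DFA: 5 states


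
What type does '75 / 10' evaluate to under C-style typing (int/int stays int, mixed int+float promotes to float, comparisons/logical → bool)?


Operand types: int / int
Rule: mixed int/float promotes to float; int/int stays int
Result type: int


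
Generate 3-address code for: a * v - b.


Break into single-operator statements:
t1 = a * v
t2 = t1 - b


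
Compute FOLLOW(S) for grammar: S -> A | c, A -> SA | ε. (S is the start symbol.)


$ ∈ FOLLOW(S). For each A -> αBβ: add FIRST(β)\{ε} to FOLLOW(B); if β nullable, add FOLLOW(A).
FOLLOW(S) = {$, c}


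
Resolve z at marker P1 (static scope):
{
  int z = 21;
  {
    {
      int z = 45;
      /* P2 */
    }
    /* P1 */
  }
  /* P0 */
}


P1's block does not declare z; resolves to the enclosing declaration at depth 0
z = 21


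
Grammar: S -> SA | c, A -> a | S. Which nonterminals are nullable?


A nonterminal is nullable iff some alternative derives ε (directly, or every symbol in it is nullable)
Nullable: {}


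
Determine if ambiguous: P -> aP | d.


right-linear, alternatives start with distinct terminals 'a' vs 'd': unique leftmost derivation
Unambiguous


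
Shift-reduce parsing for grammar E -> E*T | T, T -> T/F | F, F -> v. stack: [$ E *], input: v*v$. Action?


no handle ('E*' is not any RHS); shift 'v'
Action: shift


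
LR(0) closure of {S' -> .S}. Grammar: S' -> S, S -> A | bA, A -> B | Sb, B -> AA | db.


Start: S' -> .S
For each item with dot before a nonterminal B, add B -> .γ for every B-production
Closure: [S' -> .S, S -> .A, S -> .bA, A -> .B, A -> .Sb, B -> .AA, B -> .db]


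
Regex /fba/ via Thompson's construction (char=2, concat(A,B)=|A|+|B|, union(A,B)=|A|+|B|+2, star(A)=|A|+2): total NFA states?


Syntax tree has 3 char leaf(s), 0 union(s), 0 star(s)
chars contribute 3×2 = 6; each union adds +2; each star adds +2
Total: 6 + 0 + 0 = 6 states


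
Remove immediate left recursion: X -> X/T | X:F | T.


Left-recursive alternatives: X/T, X:F; non-recursive: T
Introduce X': X -> TX', X' -> /TX' | :FX' | ε


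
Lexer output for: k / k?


Scan left to right, longest-match per lexeme
Tokens: ID(k), OP(/), ID(k)


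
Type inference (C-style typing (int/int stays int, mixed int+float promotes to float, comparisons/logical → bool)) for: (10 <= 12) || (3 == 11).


Operand types: bool || bool
Rule: logical operators take bool operands and yield bool
Result type: bool


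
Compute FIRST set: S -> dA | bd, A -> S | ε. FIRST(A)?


Per alternative of A: FIRST(S) = {b, d}; FIRST(ε) = {ε}
FIRST(A) = {b, d, ε}


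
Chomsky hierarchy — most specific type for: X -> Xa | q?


Left-linear: every RHS is a terminal or one nonterminal followed by a terminal
Classification: Type 3 (Regular)


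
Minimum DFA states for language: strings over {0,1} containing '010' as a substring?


KMP-style automaton: 3 progress states + 1 absorbing accept = 4
Minimal DFA: 4 states


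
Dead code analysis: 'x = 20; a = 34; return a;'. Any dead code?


x is assigned but never read
Dead: 'x = 20'


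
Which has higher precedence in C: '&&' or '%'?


'%' is multiplicative (level 10); '&&' is logical AND (level 2)
Higher level binds tighter
'%' has higher precedence than '&&'


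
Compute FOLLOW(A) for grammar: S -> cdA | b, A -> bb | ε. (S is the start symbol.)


$ ∈ FOLLOW(S). For each A -> αBβ: add FIRST(β)\{ε} to FOLLOW(B); if β nullable, add FOLLOW(A).
FOLLOW(A) = {$}


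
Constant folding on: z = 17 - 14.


17 - 14 = 3 at compile time
Optimized: z = 3


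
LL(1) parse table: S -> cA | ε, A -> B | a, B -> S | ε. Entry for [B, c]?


For [B, c]: 'c' ∈ FIRST(S)
Entry: B -> S


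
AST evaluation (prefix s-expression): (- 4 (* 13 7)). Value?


Evaluate inner: (* 13 7) = 91
Evaluate root: (- 4 91) = -87
Result: -87


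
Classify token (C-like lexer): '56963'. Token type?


Pattern: digits only
Type: INTEGER_LITERAL


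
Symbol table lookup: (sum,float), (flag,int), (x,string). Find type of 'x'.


Lookup 'x' → type string


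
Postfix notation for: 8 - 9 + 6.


Left to right (same or higher precedence on left)
Postfix: 8 9 - 6 +


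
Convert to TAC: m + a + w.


Break into single-operator statements:
t1 = m + a
t2 = t1 + w


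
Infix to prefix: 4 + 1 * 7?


'*' binds tighter: tree is (+ 4 (* 1 7))
Prefix: + 4 * 1 7


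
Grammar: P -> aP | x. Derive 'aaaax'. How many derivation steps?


Derivation: P => aP => aaP => aaaP => aaaaP => aaaax
Steps: 5


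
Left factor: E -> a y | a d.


Common prefix: 'a'
Factored: E -> a E', E' -> y | d


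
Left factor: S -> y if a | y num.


Common prefix: 'y'
Factored: S -> y S', S' -> if a | num


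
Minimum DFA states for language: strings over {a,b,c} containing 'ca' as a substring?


KMP-style automaton: 2 progress states + 1 absorbing accept = 3
Minimal DFA: 3 states


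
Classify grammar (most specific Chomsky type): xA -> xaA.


LHS has context (more than one symbol) and |LHS| ≤ |RHS|
Classification: Type 1 (Context-Sensitive)


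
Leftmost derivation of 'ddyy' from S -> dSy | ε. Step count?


Derivation: S => dSy => ddSyy => ddyy
Steps: 3


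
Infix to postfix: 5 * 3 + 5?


Left to right (same or higher precedence on left)
Postfix: 5 3 * 5 +


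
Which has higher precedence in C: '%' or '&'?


'%' is multiplicative (level 10); '&' is bitwise AND (level 5)
Higher level binds tighter
'%' has higher precedence than '&'


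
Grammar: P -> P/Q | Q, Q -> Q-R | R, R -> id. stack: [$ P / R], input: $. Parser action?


'R' (not preceded by Q-) is the handle for Q -> R
Action: reduce (Q -> R)


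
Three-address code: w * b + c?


Break into single-operator statements:
t1 = w * b
t2 = t1 + c


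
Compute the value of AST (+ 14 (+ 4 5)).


Evaluate inner: (+ 4 5) = 9
Evaluate root: (+ 14 9) = 23
Result: 23


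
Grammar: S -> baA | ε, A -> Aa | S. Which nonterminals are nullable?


A nonterminal is nullable iff some alternative derives ε (directly, or every symbol in it is nullable)
Nullable: {A, S}


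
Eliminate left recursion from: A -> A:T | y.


Left-recursive alternatives: A:T; non-recursive: y
Introduce A': A -> yA', A' -> :TA' | ε


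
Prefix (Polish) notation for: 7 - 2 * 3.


'*' binds tighter: tree is (- 7 (* 2 3))
Prefix: - 7 * 2 3


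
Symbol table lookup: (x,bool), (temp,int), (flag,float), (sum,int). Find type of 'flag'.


Lookup 'flag' → type float


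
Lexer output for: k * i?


Scan left to right, longest-match per lexeme
Tokens: ID(k), OP(*), ID(i)


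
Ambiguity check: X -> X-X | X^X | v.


'v-v^v' has two parse trees (no precedence encoded between - and ^)
Ambiguous


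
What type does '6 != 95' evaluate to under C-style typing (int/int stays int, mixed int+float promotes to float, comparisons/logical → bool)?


Operand types: int != int
Rule: comparison yields bool
Result type: bool


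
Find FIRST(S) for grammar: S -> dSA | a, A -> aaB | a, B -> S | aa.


Per alternative of S: FIRST(dSA) = {d}; FIRST(a) = {a}
FIRST(S) = {a, d}


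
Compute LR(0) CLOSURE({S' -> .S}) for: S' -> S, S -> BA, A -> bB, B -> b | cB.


Start: S' -> .S
For each item with dot before a nonterminal B, add B -> .γ for every B-production
Closure: [S' -> .S, S -> .BA, B -> .b, B -> .cB]


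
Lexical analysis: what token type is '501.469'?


Pattern: digits with a decimal point
Type: FLOAT_LITERAL


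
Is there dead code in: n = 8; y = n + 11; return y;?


n is read by y's definition; y is returned
No dead code


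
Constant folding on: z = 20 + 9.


20 + 9 = 29 at compile time
Optimized: z = 29


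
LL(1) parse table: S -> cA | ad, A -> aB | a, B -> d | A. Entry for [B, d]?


For [B, d]: 'd' ∈ FIRST(d)
Entry: B -> d


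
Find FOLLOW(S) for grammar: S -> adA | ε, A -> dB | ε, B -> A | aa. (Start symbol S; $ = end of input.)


$ ∈ FOLLOW(S). For each A -> αBβ: add FIRST(β)\{ε} to FOLLOW(B); if β nullable, add FOLLOW(A).
FOLLOW(S) = {$}


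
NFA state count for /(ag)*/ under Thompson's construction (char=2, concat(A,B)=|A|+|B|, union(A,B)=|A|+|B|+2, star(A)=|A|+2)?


Syntax tree has 2 char leaf(s), 0 union(s), 1 star(s)
chars contribute 2×2 = 4; each union adds +2; each star adds +2
Total: 4 + 0 + 2 = 6 states


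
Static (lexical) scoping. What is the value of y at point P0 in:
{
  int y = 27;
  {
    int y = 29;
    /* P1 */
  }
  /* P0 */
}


y declared in the same block as P0
y = 27


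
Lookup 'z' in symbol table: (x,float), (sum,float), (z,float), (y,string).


Lookup 'z' → type float


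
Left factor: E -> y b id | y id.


Common prefix: 'y'
Factored: E -> y E', E' -> b id | id


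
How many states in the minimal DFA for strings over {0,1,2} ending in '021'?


Track the longest suffix of input matching a prefix of '021': 4 classes (prefixes of length 0..3)
Minimal DFA: 4 states


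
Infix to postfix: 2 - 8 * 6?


* has higher precedence, evaluate 8*6 first
Postfix: 2 8 6 * -


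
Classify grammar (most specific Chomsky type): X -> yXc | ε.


Single nonterminal LHS, but y^n c^n is not regular
Classification: Type 2 (Context-Free)


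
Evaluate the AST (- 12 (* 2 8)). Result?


Evaluate inner: (* 2 8) = 16
Evaluate root: (- 12 16) = -4
Result: -4


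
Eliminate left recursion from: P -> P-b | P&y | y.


Left-recursive alternatives: P-b, P&y; non-recursive: y
Introduce P': P -> yP', P' -> -bP' | &yP' | ε


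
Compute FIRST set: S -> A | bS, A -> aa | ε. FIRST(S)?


Per alternative of S: FIRST(A) = {a, ε}; FIRST(bS) = {b}
FIRST(S) = {a, b, ε}


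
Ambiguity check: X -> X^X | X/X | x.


'x^x/x' has two parse trees (no precedence encoded between ^ and /)
Ambiguous


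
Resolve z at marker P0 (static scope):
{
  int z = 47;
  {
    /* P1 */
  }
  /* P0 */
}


z declared in the same block as P0
z = 47


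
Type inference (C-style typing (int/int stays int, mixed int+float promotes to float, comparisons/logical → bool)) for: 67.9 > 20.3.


Operand types: float > float
Rule: comparison yields bool
Result type: bool


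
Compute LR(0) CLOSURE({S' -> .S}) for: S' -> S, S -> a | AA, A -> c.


Start: S' -> .S
For each item with dot before a nonterminal B, add B -> .γ for every B-production
Closure: [S' -> .S, S -> .a, S -> .AA, A -> .c]


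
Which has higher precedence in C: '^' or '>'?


'>' is relational (level 7); '^' is bitwise XOR (level 4)
Higher level binds tighter
'>' has higher precedence than '^'


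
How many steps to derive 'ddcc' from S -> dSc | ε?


Derivation: S => dSc => ddScc => ddcc
Steps: 3


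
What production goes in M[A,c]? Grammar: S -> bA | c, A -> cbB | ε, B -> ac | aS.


For [A, c]: 'c' ∈ FIRST(cbB)
Entry: A -> cbB


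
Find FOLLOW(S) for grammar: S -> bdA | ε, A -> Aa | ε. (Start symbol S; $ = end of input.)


$ ∈ FOLLOW(S). For each A -> αBβ: add FIRST(β)\{ε} to FOLLOW(B); if β nullable, add FOLLOW(A).
FOLLOW(S) = {$}


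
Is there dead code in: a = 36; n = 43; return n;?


a is assigned but never read
Dead: 'a = 36'


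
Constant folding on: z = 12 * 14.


12 * 14 = 168 at compile time
Optimized: z = 168


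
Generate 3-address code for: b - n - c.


Break into single-operator statements:
t1 = b - n
t2 = t1 - c


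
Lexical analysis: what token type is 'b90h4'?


Pattern: letter/underscore followed by alphanumerics, not a keyword
Type: IDENTIFIER


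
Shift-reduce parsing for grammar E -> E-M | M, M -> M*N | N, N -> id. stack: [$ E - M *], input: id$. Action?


no handle; shift 'id'
Action: shift


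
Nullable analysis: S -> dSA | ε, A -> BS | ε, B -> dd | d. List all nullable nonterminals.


A nonterminal is nullable iff some alternative derives ε (directly, or every symbol in it is nullable)
Nullable: {A, S}
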